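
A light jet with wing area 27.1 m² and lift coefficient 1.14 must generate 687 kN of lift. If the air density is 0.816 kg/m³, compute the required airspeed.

L = ½ρv²S·CL ⇒ v = √(2L/(ρ·S·CL))
v = √(2 × 6.87×10^5 / (0.816 × 27.1 × 1.14)) = √54500 = 233 m/s

v = 233 m/s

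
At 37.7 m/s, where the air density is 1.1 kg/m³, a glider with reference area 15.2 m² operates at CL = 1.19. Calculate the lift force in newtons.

Dynamic pressure q = ½ρv² = ½ × 1.1 × 37.7² = 781.7 Pa.
L = q·S·CL = 781.7 × 15.2 × 1.19 = 14100 N ≈ 14.1 kN

L = 14100 N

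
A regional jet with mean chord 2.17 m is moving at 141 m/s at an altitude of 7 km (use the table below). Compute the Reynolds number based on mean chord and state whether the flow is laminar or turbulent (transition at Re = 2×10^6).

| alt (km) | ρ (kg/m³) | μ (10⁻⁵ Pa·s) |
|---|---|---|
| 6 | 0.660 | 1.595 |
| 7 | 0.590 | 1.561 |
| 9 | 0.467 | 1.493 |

At 7 km, from the table: ρ = 0.590 kg/m³, μ = 1.561×10⁻⁵ Pa·s.
Re = ρ·v·c/μ = 0.59 × 141 × 2.17 / (1.561×10⁻⁵) = 1.16×10^7
Since 1.16×10^7 > 2×10^6, the flow is turbulent.

Re = 1.16×10^7 (turbulent)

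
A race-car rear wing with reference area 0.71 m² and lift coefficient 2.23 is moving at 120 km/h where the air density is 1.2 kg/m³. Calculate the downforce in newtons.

L = 1060 N

Convert speed: v = 120 km/h ÷ 3.6 = 33.33 m/s.
L = ½ρv²S·CL = ½ × 1.2 × 33.33² × 0.71 × 2.23 = 1060 N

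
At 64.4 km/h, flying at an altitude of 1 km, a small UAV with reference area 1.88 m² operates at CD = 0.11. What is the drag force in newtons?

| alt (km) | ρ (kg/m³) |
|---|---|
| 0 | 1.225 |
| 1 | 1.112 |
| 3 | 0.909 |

At 1 km, from the table: ρ = 1.112 kg/m³.
Convert speed: v = 64.4 km/h ÷ 3.6 = 17.89 m/s.
D = ½ρv²S·CD = ½ × 1.112 × 17.89² × 1.88 × 0.11 = 36.8 N

D = 36.8 N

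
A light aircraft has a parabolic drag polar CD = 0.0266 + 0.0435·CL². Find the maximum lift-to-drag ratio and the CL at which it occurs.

(L/D)max = 14.7, at CL = 0.782

For CD = CD0 + K·CL², (L/D)max occurs at CL* = √(CD0/K) and equals 1/(2√(K·CD0)).
(L/D)max = 1/(2√(0.0435 × 0.0266)) = 1/(2 × 0.03402) = 14.7
CL* = √(0.0266/0.0435) = 0.782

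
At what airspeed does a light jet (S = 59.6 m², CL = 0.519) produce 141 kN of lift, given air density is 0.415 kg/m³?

v = 148 m/s

L = ½ρv²S·CL ⇒ v = √(2L/(ρ·S·CL))
v = √(2 × 1.41×10^5 / (0.415 × 59.6 × 0.519)) = √21970 = 148 m/s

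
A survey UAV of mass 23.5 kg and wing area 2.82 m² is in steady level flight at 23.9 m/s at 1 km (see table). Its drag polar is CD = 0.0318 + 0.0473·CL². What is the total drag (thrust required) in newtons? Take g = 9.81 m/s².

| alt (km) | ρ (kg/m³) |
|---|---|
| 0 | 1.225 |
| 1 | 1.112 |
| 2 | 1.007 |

D = 31.3 N

At 1 km, from the table: ρ = 1.112 kg/m³.
In steady level flight, lift balances weight: W = mg = 23.5 × 9.81 = 230.54 N.
Dynamic pressure q = 0.5 × 1.112 × 23.9² = 317.6 Pa.
CL = W/(q·S) = 230.54 / (317.6 × 2.82) = 0.2574.
CD = 0.0318 + 0.0473 × 0.2574² = 0.03493.
D = q·S·CD = 317.6 × 2.82 × 0.03493 = 31.29 N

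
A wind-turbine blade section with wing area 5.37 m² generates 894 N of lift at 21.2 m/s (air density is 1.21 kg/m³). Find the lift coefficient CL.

CL = 0.612

From L = ½ρv²S·CL, rearranging gives CL = 2L/(ρv²S).
CL = 2 × 894 / (1.21 × 21.2² × 5.37) = 0.612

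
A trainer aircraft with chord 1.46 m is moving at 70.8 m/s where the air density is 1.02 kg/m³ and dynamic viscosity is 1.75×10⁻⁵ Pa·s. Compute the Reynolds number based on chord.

Re = ρ·v·c/μ = 1.02 × 70.8 × 1.46 / (1.75×10⁻⁵) = 6.02×10^6

Re = 6.02×10^6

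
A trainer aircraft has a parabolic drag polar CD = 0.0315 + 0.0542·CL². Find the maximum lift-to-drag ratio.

(L/D)max = 12.1

For CD = CD0 + K·CL², (L/D)max occurs at CL* = √(CD0/K) and equals 1/(2√(K·CD0)).
(L/D)max = 1/(2√(0.0542 × 0.0315)) = 1/(2 × 0.04132) = 12.1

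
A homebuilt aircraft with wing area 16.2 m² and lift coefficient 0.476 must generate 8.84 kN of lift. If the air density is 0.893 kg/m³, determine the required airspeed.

L = ½ρv²S·CL ⇒ v = √(2L/(ρ·S·CL))
v = √(2 × 8840 / (0.893 × 16.2 × 0.476)) = √2567 = 50.7 m/s

v = 50.7 m/s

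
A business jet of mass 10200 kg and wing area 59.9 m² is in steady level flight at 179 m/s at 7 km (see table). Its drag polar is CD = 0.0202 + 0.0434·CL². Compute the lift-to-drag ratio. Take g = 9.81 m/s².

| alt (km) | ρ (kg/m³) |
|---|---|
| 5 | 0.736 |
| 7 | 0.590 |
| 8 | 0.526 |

L/D = 8.2

At 7 km, from the table: ρ = 0.590 kg/m³.
Level flight ⇒ L = W = m·g = 10200 × 9.81 = 1.0006×10^5 N.
Dynamic pressure q = 0.5 × 0.59 × 179² = 9452 Pa.
Required CL = L/(qS) = 1.0006×10^5/(9452·59.9) = 0.1767.
CD = 0.0202 + 0.0434 × 0.1767² = 0.02156.
L/D = CL/CD = 0.1767 / 0.02156 = 8.2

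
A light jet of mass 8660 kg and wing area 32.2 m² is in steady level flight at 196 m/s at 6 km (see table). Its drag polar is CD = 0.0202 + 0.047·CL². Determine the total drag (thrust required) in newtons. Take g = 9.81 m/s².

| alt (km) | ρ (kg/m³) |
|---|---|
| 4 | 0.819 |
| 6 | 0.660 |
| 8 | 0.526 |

D = 9080 N

At 6 km, from the table: ρ = 0.660 kg/m³.
In steady level flight, lift balances weight: W = mg = 8660 × 9.81 = 84955 N.
Dynamic pressure q = 0.5 × 0.66 × 196² = 12680 Pa.
CL = W/(q·S) = 84955 / (12680 × 32.2) = 0.2081.
CD = 0.0202 + 0.047 × 0.2081² = 0.02224.
D = q·S·CD = 12680 × 32.2 × 0.02224 = 9077 N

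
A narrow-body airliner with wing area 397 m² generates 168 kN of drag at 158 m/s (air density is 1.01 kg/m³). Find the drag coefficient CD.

From D = ½ρv²S·CD, rearranging gives CD = 2D/(ρv²S).
CD = 2 × 1.68×10^5 / (1.01 × 158² × 397) = 0.0336

CD = 0.0336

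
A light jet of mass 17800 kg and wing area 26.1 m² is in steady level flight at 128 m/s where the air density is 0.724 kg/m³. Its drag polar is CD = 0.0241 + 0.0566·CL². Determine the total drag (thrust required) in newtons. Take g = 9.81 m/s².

D = 14900 N

Weight W = mg = 17800 × 9.81 = 1.7462×10^5 N; in level flight L = W.
q = ½ρv² = ½ × 0.724 × 128² = 5931 Pa.
CL = 2W/(ρv²S) = 2×1.7462×10^5/(0.724×128²×26.1) = 1.128.
CD = 0.0241 + 0.0566 × 1.128² = 0.09612.
D = q·S·CD = 5931 × 26.1 × 0.09612 = 14880 N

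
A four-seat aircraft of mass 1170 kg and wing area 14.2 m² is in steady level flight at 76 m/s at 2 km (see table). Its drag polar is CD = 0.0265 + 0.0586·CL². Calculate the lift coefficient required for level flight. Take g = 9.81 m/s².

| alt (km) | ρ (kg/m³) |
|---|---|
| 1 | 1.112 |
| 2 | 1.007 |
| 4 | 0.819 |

CL = 0.278

At 2 km, from the table: ρ = 1.007 kg/m³.
Weight W = mg = 1170 × 9.81 = 11478 N; in level flight L = W.
Dynamic pressure q = 0.5 × 1.007 × 76² = 2908 Pa.
Required CL = L/(qS) = 11478/(2908·14.2) = 0.2779.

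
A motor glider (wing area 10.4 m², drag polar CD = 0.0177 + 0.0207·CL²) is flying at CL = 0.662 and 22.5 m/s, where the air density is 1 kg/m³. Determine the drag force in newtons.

D = 70.5 N

CD = 0.0177 + 0.0207 × 0.662² = 0.02677
D = ½ρv²S·CD = ½ × 1 × 22.5² × 10.4 × 0.02677 = 70.5 N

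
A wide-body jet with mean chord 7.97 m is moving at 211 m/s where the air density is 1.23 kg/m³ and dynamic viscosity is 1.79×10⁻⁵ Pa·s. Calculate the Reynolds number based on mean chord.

Re = 1.16×10^8

Re = ρ·v·c/μ = 1.23 × 211 × 7.97 / (1.79×10⁻⁵) = 1.16×10^8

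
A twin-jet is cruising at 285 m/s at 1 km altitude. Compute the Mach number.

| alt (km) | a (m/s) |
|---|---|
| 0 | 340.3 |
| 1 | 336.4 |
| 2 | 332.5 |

At 1 km, from the table: a = 336.4 m/s.
M = v/a = 285 / 336.4 = 0.847

M = 0.847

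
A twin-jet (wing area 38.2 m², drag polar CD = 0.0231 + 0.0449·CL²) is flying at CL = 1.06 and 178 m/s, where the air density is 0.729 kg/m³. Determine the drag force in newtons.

CD = 0.0231 + 0.0449 × 1.06² = 0.07355
D = ½ρv²S·CD = ½ × 0.729 × 178² × 38.2 × 0.07355 = 32400 N

D = 32400 N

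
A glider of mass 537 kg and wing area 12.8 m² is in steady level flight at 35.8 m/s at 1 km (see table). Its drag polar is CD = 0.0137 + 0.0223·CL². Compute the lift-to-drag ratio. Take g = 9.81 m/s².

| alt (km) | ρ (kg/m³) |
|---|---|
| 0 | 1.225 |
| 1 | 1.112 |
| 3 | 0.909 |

At 1 km, from the table: ρ = 1.112 kg/m³.
In steady level flight, lift balances weight: W = mg = 537 × 9.81 = 5268 N.
q = ½ρv² = ½ × 1.112 × 35.8² = 712.6 Pa.
CL = 2W/(ρv²S) = 2×5268/(1.112×35.8²×12.8) = 0.5776.
CD = 0.0137 + 0.0223 × 0.5776² = 0.02114.
L/D = CL/CD = 0.5776 / 0.02114 = 27.3

L/D = 27.3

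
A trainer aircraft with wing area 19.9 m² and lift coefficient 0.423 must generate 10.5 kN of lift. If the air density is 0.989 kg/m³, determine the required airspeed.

v = 50.2 m/s

L = ½ρv²S·CL ⇒ v = √(2L/(ρ·S·CL))
v = √(2 × 10500 / (0.989 × 19.9 × 0.423)) = √2522 = 50.2 m/s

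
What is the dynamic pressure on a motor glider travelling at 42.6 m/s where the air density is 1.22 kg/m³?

q = 1110 Pa

q = ½ρv² = ½ × 1.22 × 42.6² = 1110 Pa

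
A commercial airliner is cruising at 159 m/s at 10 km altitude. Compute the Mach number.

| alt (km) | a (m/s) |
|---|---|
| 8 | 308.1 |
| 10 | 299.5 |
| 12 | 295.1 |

At 10 km, from the table: a = 299.5 m/s.
M = v/a = 159 / 299.5 = 0.531

M = 0.531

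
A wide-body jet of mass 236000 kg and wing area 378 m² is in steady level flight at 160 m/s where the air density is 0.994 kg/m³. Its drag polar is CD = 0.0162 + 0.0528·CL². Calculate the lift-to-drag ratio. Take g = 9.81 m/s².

L/D = 16.9

Weight W = mg = 236000 × 9.81 = 2.3152×10^6 N; in level flight L = W.
Dynamic pressure q = 0.5 × 0.994 × 160² = 12720 Pa.
CL = W/(q·S) = 2.3152×10^6 / (12720 × 378) = 0.4814.
CD = 0.0162 + 0.0528 × 0.4814² = 0.02844.
L/D = CL/CD = 0.4814 / 0.02844 = 16.9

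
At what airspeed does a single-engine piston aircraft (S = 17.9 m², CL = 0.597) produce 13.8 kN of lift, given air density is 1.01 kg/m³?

L = ½ρv²S·CL ⇒ v = √(2L/(ρ·S·CL))
v = √(2 × 13800 / (1.01 × 17.9 × 0.597)) = √2557 = 50.6 m/s

v = 50.6 m/s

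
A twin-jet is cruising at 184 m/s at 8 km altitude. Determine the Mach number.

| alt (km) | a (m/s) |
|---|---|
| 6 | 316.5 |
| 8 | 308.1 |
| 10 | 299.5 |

At 8 km, from the table: a = 308.1 m/s.
M = v/a = 184 / 308.1 = 0.597

M = 0.597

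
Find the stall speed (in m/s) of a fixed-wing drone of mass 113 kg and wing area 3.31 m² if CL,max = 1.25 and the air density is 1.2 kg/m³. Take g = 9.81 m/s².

At stall, lift equals weight: L = W = m·g = 113 × 9.81 = 1109 N.
V_stall = √(2W/(ρ·S·CL,max)) = √(2 × 1109 / (1.2 × 3.31 × 1.25))
V_stall = √446.5 = 21.1 m/s

V_stall = 21.1 m/s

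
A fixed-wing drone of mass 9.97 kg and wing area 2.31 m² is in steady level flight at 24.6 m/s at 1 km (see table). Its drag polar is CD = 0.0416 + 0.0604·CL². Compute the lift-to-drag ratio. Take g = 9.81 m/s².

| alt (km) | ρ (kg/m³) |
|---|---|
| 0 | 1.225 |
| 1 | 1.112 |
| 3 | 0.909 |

At 1 km, from the table: ρ = 1.112 kg/m³.
In steady level flight, lift balances weight: W = mg = 9.97 × 9.81 = 97.806 N.
Dynamic pressure q = 0.5 × 1.112 × 24.6² = 336.5 Pa.
CL = W/(q·S) = 97.806 / (336.5 × 2.31) = 0.1258.
CD = 0.0416 + 0.0604 × 0.1258² = 0.04256.
L/D = CL/CD = 0.1258 / 0.04256 = 2.96

L/D = 2.96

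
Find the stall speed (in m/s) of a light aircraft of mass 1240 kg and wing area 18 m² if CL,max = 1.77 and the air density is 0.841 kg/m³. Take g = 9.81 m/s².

V_stall = 30.1 m/s

At stall, lift equals weight: L = W = m·g = 1240 × 9.81 = 12160 N.
V_stall = √(2W/(ρ·S·CL,max)) = √(2 × 12160 / (0.841 × 18 × 1.77))
V_stall = √908 = 30.1 m/s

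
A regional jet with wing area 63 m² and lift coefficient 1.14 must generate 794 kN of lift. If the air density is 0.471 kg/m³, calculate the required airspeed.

v = 217 m/s

L = ½ρv²S·CL ⇒ v = √(2L/(ρ·S·CL))
v = √(2 × 7.94×10^5 / (0.471 × 63 × 1.14)) = √46940 = 217 m/s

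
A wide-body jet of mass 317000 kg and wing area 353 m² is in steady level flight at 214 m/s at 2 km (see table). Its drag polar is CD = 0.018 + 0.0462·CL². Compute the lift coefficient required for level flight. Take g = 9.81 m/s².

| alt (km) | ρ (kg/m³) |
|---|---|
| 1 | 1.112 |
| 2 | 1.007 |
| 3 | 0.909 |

At 2 km, from the table: ρ = 1.007 kg/m³.
Level flight ⇒ L = W = m·g = 317000 × 9.81 = 3.1098×10^6 N.
q = ½ρv² = ½ × 1.007 × 214² = 23060 Pa.
Required CL = L/(qS) = 3.1098×10^6/(23060·353) = 0.3821.

CL = 0.382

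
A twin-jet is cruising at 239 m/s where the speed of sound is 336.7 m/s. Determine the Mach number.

M = 0.71

M = v/a = 239 / 336.7 = 0.71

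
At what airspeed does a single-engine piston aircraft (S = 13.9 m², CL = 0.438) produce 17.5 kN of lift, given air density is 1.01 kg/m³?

v = 75.4 m/s

L = ½ρv²S·CL ⇒ v = √(2L/(ρ·S·CL))
v = √(2 × 17500 / (1.01 × 13.9 × 0.438)) = √5692 = 75.4 m/s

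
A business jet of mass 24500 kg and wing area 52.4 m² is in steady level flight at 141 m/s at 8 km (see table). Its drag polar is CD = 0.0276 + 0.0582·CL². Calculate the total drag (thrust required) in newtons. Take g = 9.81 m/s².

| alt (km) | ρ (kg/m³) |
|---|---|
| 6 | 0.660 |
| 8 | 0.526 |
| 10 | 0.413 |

At 8 km, from the table: ρ = 0.526 kg/m³.
Level flight ⇒ L = W = m·g = 24500 × 9.81 = 2.4034×10^5 N.
Dynamic pressure q = 0.5 × 0.526 × 141² = 5229 Pa.
CL = W/(q·S) = 2.4034×10^5 / (5229 × 52.4) = 0.8772.
CD = 0.0276 + 0.0582 × 0.8772² = 0.07239.
D = q·S·CD = 5229 × 52.4 × 0.07239 = 19830 N

D = 19800 N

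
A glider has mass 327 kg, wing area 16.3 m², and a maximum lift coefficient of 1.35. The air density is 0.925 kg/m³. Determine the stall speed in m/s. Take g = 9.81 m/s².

V_stall = 17.8 m/s

At stall, lift equals weight: L = W = m·g = 327 × 9.81 = 3208 N.
From L = ½ρV²S·CL,max = W: V_stall = √(2W/(ρSCL,max)) = √(2·3208/(0.925·16.3·1.35))
V_stall = √315.2 = 17.8 m/s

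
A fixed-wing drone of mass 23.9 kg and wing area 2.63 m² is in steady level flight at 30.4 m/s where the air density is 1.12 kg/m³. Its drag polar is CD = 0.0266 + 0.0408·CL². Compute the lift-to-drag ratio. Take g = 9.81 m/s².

L/D = 6.19

In steady level flight, lift balances weight: W = mg = 23.9 × 9.81 = 234.46 N.
Dynamic pressure q = 0.5 × 1.12 × 30.4² = 517.5 Pa.
CL = W/(q·S) = 234.46 / (517.5 × 2.63) = 0.1723.
CD = 0.0266 + 0.0408 × 0.1723² = 0.02781.
L/D = CL/CD = 0.1723 / 0.02781 = 6.19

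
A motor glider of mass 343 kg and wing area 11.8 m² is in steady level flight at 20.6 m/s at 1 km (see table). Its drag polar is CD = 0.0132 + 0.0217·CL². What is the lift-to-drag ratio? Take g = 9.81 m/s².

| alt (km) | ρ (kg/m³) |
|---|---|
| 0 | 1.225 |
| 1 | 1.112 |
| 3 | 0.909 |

At 1 km, from the table: ρ = 1.112 kg/m³.
Weight W = mg = 343 × 9.81 = 3364.8 N; in level flight L = W.
q = ½ρv² = ½ × 1.112 × 20.6² = 235.9 Pa.
CL = 2W/(ρv²S) = 2×3364.8/(1.112×20.6²×11.8) = 1.209.
CD = 0.0132 + 0.0217 × 1.209² = 0.0449.
L/D = CL/CD = 1.209 / 0.0449 = 26.9

L/D = 26.9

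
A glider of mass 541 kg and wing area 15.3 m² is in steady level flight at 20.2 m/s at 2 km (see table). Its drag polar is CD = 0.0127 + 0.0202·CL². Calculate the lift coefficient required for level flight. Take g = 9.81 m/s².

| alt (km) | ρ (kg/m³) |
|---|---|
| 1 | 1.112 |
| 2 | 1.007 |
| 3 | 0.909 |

At 2 km, from the table: ρ = 1.007 kg/m³.
In steady level flight, lift balances weight: W = mg = 541 × 9.81 = 5307.2 N.
Dynamic pressure q = 0.5 × 1.007 × 20.2² = 205.4 Pa.
Required CL = L/(qS) = 5307.2/(205.4·15.3) = 1.688.

CL = 1.69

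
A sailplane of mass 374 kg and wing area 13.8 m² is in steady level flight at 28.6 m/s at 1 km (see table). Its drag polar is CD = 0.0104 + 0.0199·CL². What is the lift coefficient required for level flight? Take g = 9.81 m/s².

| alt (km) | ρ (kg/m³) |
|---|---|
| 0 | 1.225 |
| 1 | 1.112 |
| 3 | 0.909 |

At 1 km, from the table: ρ = 1.112 kg/m³.
In steady level flight, lift balances weight: W = mg = 374 × 9.81 = 3668.9 N.
q = ½ρv² = ½ × 1.112 × 28.6² = 454.8 Pa.
CL = 2W/(ρv²S) = 2×3668.9/(1.112×28.6²×13.8) = 0.5846.

CL = 0.585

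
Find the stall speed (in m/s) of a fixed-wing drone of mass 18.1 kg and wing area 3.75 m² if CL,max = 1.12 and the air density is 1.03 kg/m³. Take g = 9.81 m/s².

Weight W = mg = 18.1 × 9.81 = 177.6 N.
V_stall = √(2W/(ρ·S·CL,max)) = √(2 × 177.6 / (1.03 × 3.75 × 1.12))
V_stall = √82.09 = 9.06 m/s

V_stall = 9.06 m/s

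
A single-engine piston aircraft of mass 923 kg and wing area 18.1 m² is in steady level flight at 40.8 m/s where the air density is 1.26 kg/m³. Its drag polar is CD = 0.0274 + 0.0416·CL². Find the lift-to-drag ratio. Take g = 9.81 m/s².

Level flight ⇒ L = W = m·g = 923 × 9.81 = 9054.6 N.
Dynamic pressure q = 0.5 × 1.26 × 40.8² = 1049 Pa.
Required CL = L/(qS) = 9054.6/(1049·18.1) = 0.477.
CD = 0.0274 + 0.0416 × 0.477² = 0.03687.
L/D = CL/CD = 0.477 / 0.03687 = 12.9

L/D = 12.9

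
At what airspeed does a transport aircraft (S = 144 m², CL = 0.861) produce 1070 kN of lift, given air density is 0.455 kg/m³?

L = ½ρv²S·CL ⇒ v = √(2L/(ρ·S·CL))
v = √(2 × 1.07×10^6 / (0.455 × 144 × 0.861)) = √37930 = 195 m/s

v = 195 m/s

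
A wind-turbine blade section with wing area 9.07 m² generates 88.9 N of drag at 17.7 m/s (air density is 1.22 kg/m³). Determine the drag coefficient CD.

CD = 0.0513

From D = ½ρv²S·CD, rearranging gives CD = 2D/(ρv²S).
CD = 2 × 88.9 / (1.22 × 17.7² × 9.07) = 0.0513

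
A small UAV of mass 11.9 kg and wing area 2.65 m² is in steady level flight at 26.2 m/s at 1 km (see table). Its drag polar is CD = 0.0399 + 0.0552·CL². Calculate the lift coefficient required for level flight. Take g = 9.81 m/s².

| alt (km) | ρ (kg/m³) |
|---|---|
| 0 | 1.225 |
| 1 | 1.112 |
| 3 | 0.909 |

CL = 0.115

At 1 km, from the table: ρ = 1.112 kg/m³.
Weight W = mg = 11.9 × 9.81 = 116.74 N; in level flight L = W.
Dynamic pressure q = 0.5 × 1.112 × 26.2² = 381.7 Pa.
CL = 2W/(ρv²S) = 2×116.74/(1.112×26.2²×2.65) = 0.1154.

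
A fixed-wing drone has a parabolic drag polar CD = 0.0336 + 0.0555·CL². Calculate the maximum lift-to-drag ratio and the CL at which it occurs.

For CD = CD0 + K·CL², (L/D)max occurs at CL* = √(CD0/K) and equals 1/(2√(K·CD0)).
(L/D)max = 1/(2√(0.0555 × 0.0336)) = 1/(2 × 0.04318) = 11.6
CL* = √(0.0336/0.0555) = 0.778

(L/D)max = 11.6, at CL = 0.778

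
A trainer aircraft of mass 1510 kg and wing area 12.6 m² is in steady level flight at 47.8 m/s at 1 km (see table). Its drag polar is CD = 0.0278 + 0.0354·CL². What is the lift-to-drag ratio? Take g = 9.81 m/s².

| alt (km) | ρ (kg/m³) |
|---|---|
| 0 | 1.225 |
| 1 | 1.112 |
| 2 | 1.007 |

At 1 km, from the table: ρ = 1.112 kg/m³.
Weight W = mg = 1510 × 9.81 = 14813 N; in level flight L = W.
q = ½ρv² = ½ × 1.112 × 47.8² = 1270 Pa.
CL = W/(q·S) = 14813 / (1270 × 12.6) = 0.9254.
CD = 0.0278 + 0.0354 × 0.9254² = 0.05812.
L/D = CL/CD = 0.9254 / 0.05812 = 15.9

L/D = 15.9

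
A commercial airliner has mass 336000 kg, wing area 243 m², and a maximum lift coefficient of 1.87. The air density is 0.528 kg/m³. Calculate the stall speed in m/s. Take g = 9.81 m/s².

V_stall = 166 m/s

At stall, lift equals weight: L = W = m·g = 336000 × 9.81 = 3.296×10^6 N.
From L = ½ρV²S·CL,max = W: V_stall = √(2W/(ρSCL,max)) = √(2·3.296×10^6/(0.528·243·1.87))
V_stall = √27480 = 166 m/s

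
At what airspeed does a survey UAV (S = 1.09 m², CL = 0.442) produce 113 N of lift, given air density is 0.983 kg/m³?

v = 21.8 m/s

L = ½ρv²S·CL ⇒ v = √(2L/(ρ·S·CL))
v = √(2 × 113 / (0.983 × 1.09 × 0.442)) = √477.2 = 21.8 m/s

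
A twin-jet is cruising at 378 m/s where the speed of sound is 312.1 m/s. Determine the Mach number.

M = v/a = 378 / 312.1 = 1.21

M = 1.21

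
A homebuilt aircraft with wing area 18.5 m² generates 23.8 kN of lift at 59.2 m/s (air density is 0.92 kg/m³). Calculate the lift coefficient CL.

CL = 0.798

From L = ½ρv²S·CL, rearranging gives CL = 2L/(ρv²S).
CL = 2 × 23800 / (0.92 × 59.2² × 18.5) = 0.798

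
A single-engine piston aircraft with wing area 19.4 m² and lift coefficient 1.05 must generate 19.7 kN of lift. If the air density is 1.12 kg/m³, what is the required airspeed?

v = 41.6 m/s

L = ½ρv²S·CL ⇒ v = √(2L/(ρ·S·CL))
v = √(2 × 19700 / (1.12 × 19.4 × 1.05)) = √1727 = 41.6 m/s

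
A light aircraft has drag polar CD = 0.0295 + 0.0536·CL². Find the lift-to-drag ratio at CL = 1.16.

CD = 0.0295 + 0.0536 × 1.16² = 0.1016
L/D = CL/CD = 1.16 / 0.1016 = 11.4

L/D = 11.4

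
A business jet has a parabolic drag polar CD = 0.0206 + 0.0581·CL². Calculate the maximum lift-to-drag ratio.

For CD = CD0 + K·CL², (L/D)max occurs at CL* = √(CD0/K) and equals 1/(2√(K·CD0)).
(L/D)max = 1/(2√(0.0581 × 0.0206)) = 1/(2 × 0.0346) = 14.5

(L/D)max = 14.5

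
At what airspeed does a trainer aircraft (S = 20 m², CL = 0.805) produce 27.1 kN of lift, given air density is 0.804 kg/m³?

L = ½ρv²S·CL ⇒ v = √(2L/(ρ·S·CL))
v = √(2 × 27100 / (0.804 × 20 × 0.805)) = √4187 = 64.7 m/s

v = 64.7 m/s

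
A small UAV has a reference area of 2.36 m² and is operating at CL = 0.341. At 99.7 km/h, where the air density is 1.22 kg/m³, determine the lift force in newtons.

L = 377 N

Convert speed: v = 99.7 km/h ÷ 3.6 = 27.69 m/s.
Dynamic pressure q = ½ρv² = ½ × 1.22 × 27.69² = 467.9 Pa.
L = q·S·CL = 467.9 × 2.36 × 0.341 = 377 N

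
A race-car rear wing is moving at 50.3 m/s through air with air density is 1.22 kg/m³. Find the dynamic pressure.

q = 1540 Pa

q = ½ρv² = ½ × 1.22 × 50.3² = 1540 Pa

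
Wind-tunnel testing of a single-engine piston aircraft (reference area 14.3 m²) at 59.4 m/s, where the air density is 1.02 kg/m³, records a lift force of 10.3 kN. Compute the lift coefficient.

CL = 0.4

From L = ½ρv²S·CL, rearranging gives CL = 2L/(ρv²S).
CL = 2 × 10300 / (1.02 × 59.4² × 14.3) = 0.4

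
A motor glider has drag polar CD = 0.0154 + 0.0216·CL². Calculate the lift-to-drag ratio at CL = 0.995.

CD = 0.0154 + 0.0216 × 0.995² = 0.03678
L/D = CL/CD = 0.995 / 0.03678 = 27

L/D = 27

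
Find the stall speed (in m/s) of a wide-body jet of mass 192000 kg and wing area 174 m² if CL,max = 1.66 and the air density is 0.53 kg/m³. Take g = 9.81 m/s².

At stall, lift equals weight: L = W = m·g = 192000 × 9.81 = 1.884×10^6 N.
From L = ½ρV²S·CL,max = W: V_stall = √(2W/(ρSCL,max)) = √(2·1.884×10^6/(0.53·174·1.66))
V_stall = √24610 = 157 m/s

V_stall = 157 m/s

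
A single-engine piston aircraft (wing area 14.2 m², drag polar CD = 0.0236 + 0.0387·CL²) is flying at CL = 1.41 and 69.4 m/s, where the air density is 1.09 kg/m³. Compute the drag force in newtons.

CD = 0.0236 + 0.0387 × 1.41² = 0.1005
D = ½ρv²S·CD = ½ × 1.09 × 69.4² × 14.2 × 0.1005 = 3750 N

D = 3750 N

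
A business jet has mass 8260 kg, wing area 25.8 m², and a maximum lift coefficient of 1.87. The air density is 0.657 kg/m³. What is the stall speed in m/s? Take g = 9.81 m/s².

V_stall = 71.5 m/s

Stall occurs when L = W at CL,max. W = mg = 8260 × 9.81 = 81030 N.
From L = ½ρV²S·CL,max = W: V_stall = √(2W/(ρSCL,max)) = √(2·81030/(0.657·25.8·1.87))
V_stall = √5113 = 71.5 m/s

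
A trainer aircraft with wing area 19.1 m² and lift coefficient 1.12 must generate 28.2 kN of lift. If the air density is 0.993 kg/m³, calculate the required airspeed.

v = 51.5 m/s

L = ½ρv²S·CL ⇒ v = √(2L/(ρ·S·CL))
v = √(2 × 28200 / (0.993 × 19.1 × 1.12)) = √2655 = 51.5 m/s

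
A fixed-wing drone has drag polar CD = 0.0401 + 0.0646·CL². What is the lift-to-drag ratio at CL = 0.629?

CD = 0.0401 + 0.0646 × 0.629² = 0.06566
L/D = CL/CD = 0.629 / 0.06566 = 9.58

L/D = 9.58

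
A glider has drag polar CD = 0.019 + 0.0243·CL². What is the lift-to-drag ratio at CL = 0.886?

L/D = 23.3

CD = 0.019 + 0.0243 × 0.886² = 0.03808
L/D = CL/CD = 0.886 / 0.03808 = 23.3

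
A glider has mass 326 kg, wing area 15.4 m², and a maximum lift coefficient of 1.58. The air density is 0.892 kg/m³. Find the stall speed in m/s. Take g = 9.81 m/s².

Weight W = mg = 326 × 9.81 = 3198 N.
From L = ½ρV²S·CL,max = W: V_stall = √(2W/(ρSCL,max)) = √(2·3198/(0.892·15.4·1.58))
V_stall = √294.7 = 17.2 m/s

V_stall = 17.2 m/s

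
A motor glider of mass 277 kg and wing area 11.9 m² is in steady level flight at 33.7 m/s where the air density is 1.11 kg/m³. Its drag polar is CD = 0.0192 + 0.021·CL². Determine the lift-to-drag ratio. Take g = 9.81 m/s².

L/D = 16.5

In steady level flight, lift balances weight: W = mg = 277 × 9.81 = 2717.4 N.
Dynamic pressure q = 0.5 × 1.11 × 33.7² = 630.3 Pa.
CL = 2W/(ρv²S) = 2×2717.4/(1.11×33.7²×11.9) = 0.3623.
CD = 0.0192 + 0.021 × 0.3623² = 0.02196.
L/D = CL/CD = 0.3623 / 0.02196 = 16.5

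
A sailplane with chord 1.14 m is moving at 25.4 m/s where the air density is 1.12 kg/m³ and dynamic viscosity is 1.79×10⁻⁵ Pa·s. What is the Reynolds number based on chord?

Re = ρ·v·c/μ = 1.12 × 25.4 × 1.14 / (1.79×10⁻⁵) = 1.81×10^6

Re = 1.81×10^6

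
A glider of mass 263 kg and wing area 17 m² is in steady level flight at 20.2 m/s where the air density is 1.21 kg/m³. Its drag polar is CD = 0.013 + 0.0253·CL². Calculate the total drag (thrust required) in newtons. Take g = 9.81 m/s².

D = 94.7 N

In steady level flight, lift balances weight: W = mg = 263 × 9.81 = 2580 N.
Dynamic pressure q = 0.5 × 1.21 × 20.2² = 246.9 Pa.
CL = W/(q·S) = 2580 / (246.9 × 17) = 0.6148.
CD = 0.013 + 0.0253 × 0.6148² = 0.02256.
D = q·S·CD = 246.9 × 17 × 0.02256 = 94.69 N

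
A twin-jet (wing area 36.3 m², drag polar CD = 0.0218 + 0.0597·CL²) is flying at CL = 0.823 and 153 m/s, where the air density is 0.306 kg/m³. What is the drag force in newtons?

D = 8090 N

CD = 0.0218 + 0.0597 × 0.823² = 0.06224
D = ½ρv²S·CD = ½ × 0.306 × 153² × 36.3 × 0.06224 = 8090 N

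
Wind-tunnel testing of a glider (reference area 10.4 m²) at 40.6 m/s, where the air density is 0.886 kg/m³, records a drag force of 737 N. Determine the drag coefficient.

From D = ½ρv²S·CD, rearranging gives CD = 2D/(ρv²S).
CD = 2 × 737 / (0.886 × 40.6² × 10.4) = 0.097

CD = 0.097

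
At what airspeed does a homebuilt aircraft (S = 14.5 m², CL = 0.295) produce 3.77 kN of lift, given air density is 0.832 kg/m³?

L = ½ρv²S·CL ⇒ v = √(2L/(ρ·S·CL))
v = √(2 × 3770 / (0.832 × 14.5 × 0.295)) = √2119 = 46 m/s

v = 46 m/s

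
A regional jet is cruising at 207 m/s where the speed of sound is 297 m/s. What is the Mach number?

M = 0.697

M = v/a = 207 / 297 = 0.697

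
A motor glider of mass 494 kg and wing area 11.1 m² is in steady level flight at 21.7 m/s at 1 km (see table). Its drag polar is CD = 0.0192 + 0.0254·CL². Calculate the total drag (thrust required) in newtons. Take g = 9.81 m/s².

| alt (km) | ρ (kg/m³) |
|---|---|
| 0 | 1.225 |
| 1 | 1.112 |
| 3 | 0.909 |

D = 261 N

At 1 km, from the table: ρ = 1.112 kg/m³.
In steady level flight, lift balances weight: W = mg = 494 × 9.81 = 4846.1 N.
Dynamic pressure q = 0.5 × 1.112 × 21.7² = 261.8 Pa.
CL = 2W/(ρv²S) = 2×4846.1/(1.112×21.7²×11.1) = 1.668.
CD = 0.0192 + 0.0254 × 1.668² = 0.08983.
D = q·S·CD = 261.8 × 11.1 × 0.08983 = 261.1 N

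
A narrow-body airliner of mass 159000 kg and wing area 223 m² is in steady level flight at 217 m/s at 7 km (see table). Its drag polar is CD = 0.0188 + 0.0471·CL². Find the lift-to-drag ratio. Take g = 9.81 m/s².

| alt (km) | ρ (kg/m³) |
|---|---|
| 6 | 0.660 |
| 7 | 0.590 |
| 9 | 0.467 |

L/D = 16.4

At 7 km, from the table: ρ = 0.590 kg/m³.
In steady level flight, lift balances weight: W = mg = 159000 × 9.81 = 1.5598×10^6 N.
q = ½ρv² = ½ × 0.59 × 217² = 13890 Pa.
CL = 2W/(ρv²S) = 2×1.5598×10^6/(0.59×217²×223) = 0.5035.
CD = 0.0188 + 0.0471 × 0.5035² = 0.03074.
L/D = CL/CD = 0.5035 / 0.03074 = 16.4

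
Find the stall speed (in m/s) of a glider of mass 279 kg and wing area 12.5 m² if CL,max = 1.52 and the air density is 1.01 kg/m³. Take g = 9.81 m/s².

V_stall = 16.9 m/s

Stall occurs when L = W at CL,max. W = mg = 279 × 9.81 = 2737 N.
From L = ½ρV²S·CL,max = W: V_stall = √(2W/(ρSCL,max)) = √(2·2737/(1.01·12.5·1.52))
V_stall = √285.3 = 16.9 m/s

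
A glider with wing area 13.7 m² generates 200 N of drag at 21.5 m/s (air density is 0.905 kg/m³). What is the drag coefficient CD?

CD = 0.0698

From D = ½ρv²S·CD, rearranging gives CD = 2D/(ρv²S).
CD = 2 × 200 / (0.905 × 21.5² × 13.7) = 0.0698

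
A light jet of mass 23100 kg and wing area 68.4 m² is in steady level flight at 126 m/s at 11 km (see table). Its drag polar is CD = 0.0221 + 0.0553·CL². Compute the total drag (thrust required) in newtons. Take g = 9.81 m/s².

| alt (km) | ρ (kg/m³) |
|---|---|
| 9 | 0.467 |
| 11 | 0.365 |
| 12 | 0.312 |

D = 18700 N

At 11 km, from the table: ρ = 0.365 kg/m³.
Level flight ⇒ L = W = m·g = 23100 × 9.81 = 2.2661×10^5 N.
q = ½ρv² = ½ × 0.365 × 126² = 2897 Pa.
Required CL = L/(qS) = 2.2661×10^5/(2897·68.4) = 1.143.
CD = 0.0221 + 0.0553 × 1.143² = 0.0944.
D = q·S·CD = 2897 × 68.4 × 0.0944 = 18710 N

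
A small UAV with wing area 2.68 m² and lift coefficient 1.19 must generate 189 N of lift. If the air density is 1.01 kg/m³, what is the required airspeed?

v = 10.8 m/s

L = ½ρv²S·CL ⇒ v = √(2L/(ρ·S·CL))
v = √(2 × 189 / (1.01 × 2.68 × 1.19)) = √117.4 = 10.8 m/s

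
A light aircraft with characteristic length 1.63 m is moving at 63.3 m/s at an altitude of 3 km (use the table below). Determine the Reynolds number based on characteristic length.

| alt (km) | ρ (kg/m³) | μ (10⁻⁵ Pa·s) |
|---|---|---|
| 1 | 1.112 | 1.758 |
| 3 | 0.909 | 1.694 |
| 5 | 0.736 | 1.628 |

At 3 km, from the table: ρ = 0.909 kg/m³, μ = 1.694×10⁻⁵ Pa·s.
Re = ρ·v·c/μ = 0.909 × 63.3 × 1.63 / (1.694×10⁻⁵) = 5.54×10^6

Re = 5.54×10^6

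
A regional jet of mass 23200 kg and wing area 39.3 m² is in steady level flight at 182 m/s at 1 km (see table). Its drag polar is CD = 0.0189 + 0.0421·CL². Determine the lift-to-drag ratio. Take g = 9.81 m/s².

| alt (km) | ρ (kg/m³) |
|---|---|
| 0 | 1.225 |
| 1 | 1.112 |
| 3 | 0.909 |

At 1 km, from the table: ρ = 1.112 kg/m³.
Weight W = mg = 23200 × 9.81 = 2.2759×10^5 N; in level flight L = W.
q = ½ρv² = ½ × 1.112 × 182² = 18420 Pa.
Required CL = L/(qS) = 2.2759×10^5/(18420·39.3) = 0.3144.
CD = 0.0189 + 0.0421 × 0.3144² = 0.02306.
L/D = CL/CD = 0.3144 / 0.02306 = 13.6

L/D = 13.6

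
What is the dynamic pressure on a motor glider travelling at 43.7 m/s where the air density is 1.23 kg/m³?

q = ½ρv² = ½ × 1.23 × 43.7² = 1170 Pa

q = 1170 Pa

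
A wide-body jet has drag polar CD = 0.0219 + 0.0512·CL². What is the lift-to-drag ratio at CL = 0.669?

CD = 0.0219 + 0.0512 × 0.669² = 0.04482
L/D = CL/CD = 0.669 / 0.04482 = 14.9

L/D = 14.9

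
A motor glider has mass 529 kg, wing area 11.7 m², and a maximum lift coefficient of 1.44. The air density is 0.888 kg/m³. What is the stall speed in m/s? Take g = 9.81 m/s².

At stall, lift equals weight: L = W = m·g = 529 × 9.81 = 5189 N.
V_stall = √(2W/(ρ·S·CL,max)) = √(2 × 5189 / (0.888 × 11.7 × 1.44))
V_stall = √693.7 = 26.3 m/s

V_stall = 26.3 m/s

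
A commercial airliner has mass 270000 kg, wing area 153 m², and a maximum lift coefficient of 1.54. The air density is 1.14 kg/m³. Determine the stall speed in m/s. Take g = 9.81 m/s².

Weight W = mg = 270000 × 9.81 = 2.649×10^6 N.
From L = ½ρV²S·CL,max = W: V_stall = √(2W/(ρSCL,max)) = √(2·2.649×10^6/(1.14·153·1.54))
V_stall = √19720 = 140 m/s

V_stall = 140 m/s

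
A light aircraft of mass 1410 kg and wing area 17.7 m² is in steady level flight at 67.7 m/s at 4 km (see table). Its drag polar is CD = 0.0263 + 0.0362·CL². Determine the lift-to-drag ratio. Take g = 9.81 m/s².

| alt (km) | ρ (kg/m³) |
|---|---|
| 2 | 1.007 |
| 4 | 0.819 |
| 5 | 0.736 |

L/D = 12.8

At 4 km, from the table: ρ = 0.819 kg/m³.
In steady level flight, lift balances weight: W = mg = 1410 × 9.81 = 13832 N.
q = ½ρv² = ½ × 0.819 × 67.7² = 1877 Pa.
Required CL = L/(qS) = 13832/(1877·17.7) = 0.4164.
CD = 0.0263 + 0.0362 × 0.4164² = 0.03258.
L/D = CL/CD = 0.4164 / 0.03258 = 12.8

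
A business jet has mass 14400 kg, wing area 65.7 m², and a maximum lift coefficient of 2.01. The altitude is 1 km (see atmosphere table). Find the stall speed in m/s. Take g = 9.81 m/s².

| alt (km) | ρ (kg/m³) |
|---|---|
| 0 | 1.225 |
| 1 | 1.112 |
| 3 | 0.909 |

At 1 km, from the table: ρ = 1.112 kg/m³.
At stall, lift equals weight: L = W = m·g = 14400 × 9.81 = 1.413×10^5 N.
From L = ½ρV²S·CL,max = W: V_stall = √(2W/(ρSCL,max)) = √(2·1.413×10^5/(1.112·65.7·2.01))
V_stall = √1924 = 43.9 m/s

V_stall = 43.9 m/s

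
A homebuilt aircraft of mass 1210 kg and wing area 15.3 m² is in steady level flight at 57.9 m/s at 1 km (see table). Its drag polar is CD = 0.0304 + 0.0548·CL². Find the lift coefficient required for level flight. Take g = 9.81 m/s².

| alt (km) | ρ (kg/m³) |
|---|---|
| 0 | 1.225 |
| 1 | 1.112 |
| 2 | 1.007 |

At 1 km, from the table: ρ = 1.112 kg/m³.
In steady level flight, lift balances weight: W = mg = 1210 × 9.81 = 11870 N.
q = ½ρv² = ½ × 1.112 × 57.9² = 1864 Pa.
CL = 2W/(ρv²S) = 2×11870/(1.112×57.9²×15.3) = 0.4162.

CL = 0.416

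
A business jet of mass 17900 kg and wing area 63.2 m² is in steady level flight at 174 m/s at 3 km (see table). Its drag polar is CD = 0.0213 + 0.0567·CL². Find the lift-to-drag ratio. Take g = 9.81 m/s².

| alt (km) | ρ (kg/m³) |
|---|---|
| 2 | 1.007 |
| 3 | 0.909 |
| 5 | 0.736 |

At 3 km, from the table: ρ = 0.909 kg/m³.
Weight W = mg = 17900 × 9.81 = 1.756×10^5 N; in level flight L = W.
Dynamic pressure q = 0.5 × 0.909 × 174² = 13760 Pa.
CL = 2W/(ρv²S) = 2×1.756×10^5/(0.909×174²×63.2) = 0.2019.
CD = 0.0213 + 0.0567 × 0.2019² = 0.02361.
L/D = CL/CD = 0.2019 / 0.02361 = 8.55

L/D = 8.55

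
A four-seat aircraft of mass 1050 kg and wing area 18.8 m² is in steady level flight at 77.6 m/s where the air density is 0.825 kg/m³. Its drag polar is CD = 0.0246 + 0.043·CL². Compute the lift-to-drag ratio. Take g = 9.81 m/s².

Weight W = mg = 1050 × 9.81 = 10300 N; in level flight L = W.
Dynamic pressure q = 0.5 × 0.825 × 77.6² = 2484 Pa.
Required CL = L/(qS) = 10300/(2484·18.8) = 0.2206.
CD = 0.0246 + 0.043 × 0.2206² = 0.02669.
L/D = CL/CD = 0.2206 / 0.02669 = 8.26

L/D = 8.26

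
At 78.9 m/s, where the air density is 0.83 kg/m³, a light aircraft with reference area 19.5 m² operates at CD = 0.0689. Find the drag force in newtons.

D = ½ρv²S·CD = ½ × 0.83 × 78.9² × 19.5 × 0.0689 = 3470 N

D = 3470 N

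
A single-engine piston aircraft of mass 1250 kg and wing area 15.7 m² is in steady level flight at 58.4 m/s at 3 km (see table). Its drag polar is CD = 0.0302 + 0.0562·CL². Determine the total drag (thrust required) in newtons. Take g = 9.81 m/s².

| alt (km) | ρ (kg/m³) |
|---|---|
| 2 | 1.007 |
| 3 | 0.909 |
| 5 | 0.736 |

At 3 km, from the table: ρ = 0.909 kg/m³.
Weight W = mg = 1250 × 9.81 = 12262 N; in level flight L = W.
q = ½ρv² = ½ × 0.909 × 58.4² = 1550 Pa.
Required CL = L/(qS) = 12262/(1550·15.7) = 0.5039.
CD = 0.0302 + 0.0562 × 0.5039² = 0.04447.
D = q·S·CD = 1550 × 15.7 × 0.04447 = 1082 N

D = 1080 N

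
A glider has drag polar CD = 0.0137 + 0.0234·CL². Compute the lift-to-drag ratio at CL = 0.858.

CD = 0.0137 + 0.0234 × 0.858² = 0.03093
L/D = CL/CD = 0.858 / 0.03093 = 27.7

L/D = 27.7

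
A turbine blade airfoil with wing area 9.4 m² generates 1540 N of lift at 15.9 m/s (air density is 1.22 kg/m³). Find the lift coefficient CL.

From L = ½ρv²S·CL, rearranging gives CL = 2L/(ρv²S).
CL = 2 × 1540 / (1.22 × 15.9² × 9.4) = 1.06

CL = 1.06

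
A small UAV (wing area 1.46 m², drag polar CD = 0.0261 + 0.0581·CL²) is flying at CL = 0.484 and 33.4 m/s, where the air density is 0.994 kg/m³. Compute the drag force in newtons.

D = 32.1 N

CD = 0.0261 + 0.0581 × 0.484² = 0.03971
D = ½ρv²S·CD = ½ × 0.994 × 33.4² × 1.46 × 0.03971 = 32.1 N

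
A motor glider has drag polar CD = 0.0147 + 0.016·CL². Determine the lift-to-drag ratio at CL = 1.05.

L/D = 32.5

CD = 0.0147 + 0.016 × 1.05² = 0.03234
L/D = CL/CD = 1.05 / 0.03234 = 32.5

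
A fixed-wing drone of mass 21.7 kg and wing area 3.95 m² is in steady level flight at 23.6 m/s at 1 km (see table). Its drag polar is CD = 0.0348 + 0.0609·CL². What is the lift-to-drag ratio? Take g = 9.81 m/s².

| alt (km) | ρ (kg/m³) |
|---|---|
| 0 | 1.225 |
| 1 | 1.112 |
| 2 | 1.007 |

At 1 km, from the table: ρ = 1.112 kg/m³.
Level flight ⇒ L = W = m·g = 21.7 × 9.81 = 212.88 N.
q = ½ρv² = ½ × 1.112 × 23.6² = 309.7 Pa.
Required CL = L/(qS) = 212.88/(309.7·3.95) = 0.174.
CD = 0.0348 + 0.0609 × 0.174² = 0.03664.
L/D = CL/CD = 0.174 / 0.03664 = 4.75

L/D = 4.75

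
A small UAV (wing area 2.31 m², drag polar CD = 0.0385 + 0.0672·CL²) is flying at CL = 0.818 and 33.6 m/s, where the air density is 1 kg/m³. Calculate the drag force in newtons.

D = 109 N

CD = 0.0385 + 0.0672 × 0.818² = 0.08347
D = ½ρv²S·CD = ½ × 1 × 33.6² × 2.31 × 0.08347 = 109 N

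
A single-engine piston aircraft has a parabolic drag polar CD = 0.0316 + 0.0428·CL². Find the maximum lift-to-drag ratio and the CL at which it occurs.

For CD = CD0 + K·CL², (L/D)max occurs at CL* = √(CD0/K) and equals 1/(2√(K·CD0)).
(L/D)max = 1/(2√(0.0428 × 0.0316)) = 1/(2 × 0.03678) = 13.6
CL* = √(0.0316/0.0428) = 0.859

(L/D)max = 13.6, at CL = 0.859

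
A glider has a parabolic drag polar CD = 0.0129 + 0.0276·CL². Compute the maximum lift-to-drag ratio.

(L/D)max = 26.5

For CD = CD0 + K·CL², (L/D)max occurs at CL* = √(CD0/K) and equals 1/(2√(K·CD0)).
(L/D)max = 1/(2√(0.0276 × 0.0129)) = 1/(2 × 0.01887) = 26.5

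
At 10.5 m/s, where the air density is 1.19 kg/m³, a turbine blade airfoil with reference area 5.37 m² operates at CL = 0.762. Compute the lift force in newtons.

Dynamic pressure q = ½ρv² = ½ × 1.19 × 10.5² = 65.6 Pa.
L = q·S·CL = 65.6 × 5.37 × 0.762 = 268 N

L = 268 N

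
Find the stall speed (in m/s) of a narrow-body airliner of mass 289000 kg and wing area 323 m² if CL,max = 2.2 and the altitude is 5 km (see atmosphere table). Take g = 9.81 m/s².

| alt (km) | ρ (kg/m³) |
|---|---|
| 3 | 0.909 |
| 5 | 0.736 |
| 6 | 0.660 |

V_stall = 104 m/s

At 5 km, from the table: ρ = 0.736 kg/m³.
Weight W = mg = 289000 × 9.81 = 2.835×10^6 N.
From L = ½ρV²S·CL,max = W: V_stall = √(2W/(ρSCL,max)) = √(2·2.835×10^6/(0.736·323·2.2))
V_stall = √10840 = 104 m/s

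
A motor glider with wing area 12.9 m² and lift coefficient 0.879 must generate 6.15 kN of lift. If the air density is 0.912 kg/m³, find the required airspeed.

L = ½ρv²S·CL ⇒ v = √(2L/(ρ·S·CL))
v = √(2 × 6150 / (0.912 × 12.9 × 0.879)) = √1189 = 34.5 m/s

v = 34.5 m/s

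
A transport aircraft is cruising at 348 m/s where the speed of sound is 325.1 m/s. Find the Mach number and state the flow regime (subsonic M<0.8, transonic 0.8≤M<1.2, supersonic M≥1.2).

M = v/a = 348 / 325.1 = 1.07
M = 1.07 → transonic.

M = 1.07 (transonic)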